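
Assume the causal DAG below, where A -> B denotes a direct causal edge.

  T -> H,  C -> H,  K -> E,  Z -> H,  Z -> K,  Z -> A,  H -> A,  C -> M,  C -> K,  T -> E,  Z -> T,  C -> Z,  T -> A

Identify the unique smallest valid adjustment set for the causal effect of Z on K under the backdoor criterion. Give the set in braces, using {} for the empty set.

{C}

Variables eligible for adjustment (non-descendants of Z, excluding Z and K): {C, M}.
Backdoor paths from Z to K:
  P1: Z <- C -> H <- T -> E <- K
  P2: Z <- C -> H -> A <- T -> E <- K
  P3: Z <- C -> K
The empty set is not sufficient: P3 (Z <- C -> K) has no collider blocking it and no conditioned non-collider, so it is open.
Try {C}:
  P1: blocked at fork node C ∈ conditioning set.
  P2: blocked at fork node C ∈ conditioning set.
  P3: blocked at fork node C ∈ conditioning set.
{C} contains no descendant of Z and blocks every backdoor path.
No other singleton works — e.g. {M} leaves P3 open — so {C} is the unique smallest valid adjustment set.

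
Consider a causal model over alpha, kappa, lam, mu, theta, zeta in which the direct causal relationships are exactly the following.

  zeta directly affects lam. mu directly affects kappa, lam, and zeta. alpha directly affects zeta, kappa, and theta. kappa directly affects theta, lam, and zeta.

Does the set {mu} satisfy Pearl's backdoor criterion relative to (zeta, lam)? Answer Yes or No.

No

Backdoor paths from zeta to lam (paths whose first edge points into zeta):
  P1: zeta <- alpha -> kappa <- mu -> lam
  P2: zeta <- alpha -> kappa -> lam
  P3: zeta <- alpha -> theta <- kappa <- mu -> lam
  P4: zeta <- alpha -> theta <- kappa -> lam
  P5: zeta <- mu -> kappa -> lam
  P6: zeta <- mu -> lam
  P7: zeta <- kappa <- mu -> lam
  P8: zeta <- kappa -> lam
Condition 1 (no descendant of zeta in the set): holds — descendants of zeta are {lam}; none are in {mu}.
Condition 2 (every backdoor path blocked by {mu}):
  P1: blocked at collider kappa (neither it nor any descendant is in the conditioning set).
  P2: open — no interior node is in the conditioning set.
  P3: blocked at collider theta (neither it nor any descendant is in the conditioning set).
  P4: blocked at collider theta (neither it nor any descendant is in the conditioning set).
  P5: blocked at fork node mu ∈ conditioning set.
  P6: blocked at fork node mu ∈ conditioning set.
  P7: blocked at fork node mu ∈ conditioning set.
  P8: open — no interior node is in the conditioning set.
{mu} does not satisfy the backdoor criterion.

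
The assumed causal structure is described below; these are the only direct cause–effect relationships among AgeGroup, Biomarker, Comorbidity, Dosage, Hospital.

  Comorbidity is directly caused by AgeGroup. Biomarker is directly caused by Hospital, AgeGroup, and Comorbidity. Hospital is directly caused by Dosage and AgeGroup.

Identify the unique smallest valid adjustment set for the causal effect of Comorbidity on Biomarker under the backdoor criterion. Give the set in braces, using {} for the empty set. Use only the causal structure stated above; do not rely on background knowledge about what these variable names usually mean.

{AgeGroup}

Variables eligible for adjustment (non-descendants of Comorbidity, excluding Comorbidity and Biomarker): {AgeGroup, Dosage, Hospital}.
Backdoor paths from Comorbidity to Biomarker:
  P1: Comorbidity <- AgeGroup -> Hospital -> Biomarker
  P2: Comorbidity <- AgeGroup -> Biomarker
The empty set is not sufficient: P1 (Comorbidity <- AgeGroup -> Hospital -> Biomarker) has no collider blocking it and no conditioned non-collider, so it is open.
Try {AgeGroup}:
  P1: blocked at fork node AgeGroup ∈ conditioning set.
  P2: blocked at fork node AgeGroup ∈ conditioning set.
{AgeGroup} contains no descendant of Comorbidity and blocks every backdoor path.
No other singleton works — e.g. {Dosage} leaves P1 open — so {AgeGroup} is the unique smallest valid adjustment set.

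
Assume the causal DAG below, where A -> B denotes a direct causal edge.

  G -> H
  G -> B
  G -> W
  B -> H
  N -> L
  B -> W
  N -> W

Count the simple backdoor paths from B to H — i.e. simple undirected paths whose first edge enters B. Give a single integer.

A backdoor path from B to H is any simple undirected path whose first edge points into B (i.e. leaves B via a parent).
Parents of B: {G}.
Enumerating:
  P1: B <- G -> H
That exhausts the simple backdoor paths. Count: 1.

1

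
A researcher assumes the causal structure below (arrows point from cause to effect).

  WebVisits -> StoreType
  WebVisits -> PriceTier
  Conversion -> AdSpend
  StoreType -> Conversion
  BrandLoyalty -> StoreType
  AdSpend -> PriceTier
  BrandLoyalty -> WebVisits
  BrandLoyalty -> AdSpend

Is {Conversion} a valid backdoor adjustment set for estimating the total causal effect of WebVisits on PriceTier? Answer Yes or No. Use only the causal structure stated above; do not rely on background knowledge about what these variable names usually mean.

No

Backdoor paths from WebVisits to PriceTier (paths whose first edge points into WebVisits):
  P1: WebVisits <- BrandLoyalty -> StoreType -> Conversion -> AdSpend -> PriceTier
  P2: WebVisits <- BrandLoyalty -> AdSpend -> PriceTier
Condition 1 (no descendant of WebVisits in the set): FAILS — Conversion is a descendant of WebVisits.
Condition 2 (every backdoor path blocked by {Conversion}):
  P1: blocked at chain node Conversion ∈ conditioning set.
  P2: open — no interior node is in the conditioning set.
{Conversion} does not satisfy the backdoor criterion.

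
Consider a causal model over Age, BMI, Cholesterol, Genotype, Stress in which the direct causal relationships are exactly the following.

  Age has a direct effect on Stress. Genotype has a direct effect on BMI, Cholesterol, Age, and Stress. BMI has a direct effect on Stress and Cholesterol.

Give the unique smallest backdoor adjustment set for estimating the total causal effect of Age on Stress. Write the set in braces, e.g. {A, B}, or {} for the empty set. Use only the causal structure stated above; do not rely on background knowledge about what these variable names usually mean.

Variables eligible for adjustment (non-descendants of Age, excluding Age and Stress): {BMI, Cholesterol, Genotype}.
Backdoor paths from Age to Stress:
  P1: Age <- Genotype -> BMI -> Stress
  P2: Age <- Genotype -> Stress
  P3: Age <- Genotype -> Cholesterol <- BMI -> Stress
The empty set is not sufficient: P1 (Age <- Genotype -> BMI -> Stress) has no collider blocking it and no conditioned non-collider, so it is open.
Try {Genotype}:
  P1: blocked at fork node Genotype ∈ conditioning set.
  P2: blocked at fork node Genotype ∈ conditioning set.
  P3: blocked at fork node Genotype ∈ conditioning set.
{Genotype} contains no descendant of Age and blocks every backdoor path.
No other singleton works — e.g. {BMI} leaves P2 open — so {Genotype} is the unique smallest valid adjustment set.

{Genotype}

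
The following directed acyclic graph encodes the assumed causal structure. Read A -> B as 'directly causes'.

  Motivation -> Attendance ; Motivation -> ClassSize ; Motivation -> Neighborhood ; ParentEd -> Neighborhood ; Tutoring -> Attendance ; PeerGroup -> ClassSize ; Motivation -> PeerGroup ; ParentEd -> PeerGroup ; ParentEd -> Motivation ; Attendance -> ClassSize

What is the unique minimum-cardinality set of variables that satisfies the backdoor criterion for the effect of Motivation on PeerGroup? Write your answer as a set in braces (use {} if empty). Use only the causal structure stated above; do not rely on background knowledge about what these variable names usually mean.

Variables eligible for adjustment (non-descendants of Motivation, excluding Motivation and PeerGroup): {ParentEd, Tutoring}.
Backdoor paths from Motivation to PeerGroup:
  P1: Motivation <- ParentEd -> PeerGroup
The empty set is not sufficient: P1 (Motivation <- ParentEd -> PeerGroup) has no collider blocking it and no conditioned non-collider, so it is open.
Try {ParentEd}:
  P1: blocked at fork node ParentEd ∈ conditioning set.
{ParentEd} contains no descendant of Motivation and blocks every backdoor path.
No other singleton works — e.g. {Tutoring} leaves P1 open — so {ParentEd} is the unique smallest valid adjustment set.

{ParentEd}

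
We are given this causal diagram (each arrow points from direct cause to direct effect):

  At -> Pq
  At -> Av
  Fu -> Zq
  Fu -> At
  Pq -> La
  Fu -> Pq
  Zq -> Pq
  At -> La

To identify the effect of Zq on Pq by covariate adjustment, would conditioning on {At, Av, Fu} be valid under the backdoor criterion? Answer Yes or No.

Backdoor paths from Zq to Pq (paths whose first edge points into Zq):
  P1: Zq <- Fu -> At -> Pq
  P2: Zq <- Fu -> At -> La <- Pq
  P3: Zq <- Fu -> Pq
Condition 1 (no descendant of Zq in the set): holds — descendants of Zq are {La, Pq}; none are in {At, Av, Fu}.
Condition 2 (every backdoor path blocked by {At, Av, Fu}):
  P1: blocked at fork node Fu ∈ conditioning set.
  P2: blocked at fork node Fu ∈ conditioning set.
  P3: blocked at fork node Fu ∈ conditioning set.
{At, Av, Fu} satisfies the backdoor criterion.

Yes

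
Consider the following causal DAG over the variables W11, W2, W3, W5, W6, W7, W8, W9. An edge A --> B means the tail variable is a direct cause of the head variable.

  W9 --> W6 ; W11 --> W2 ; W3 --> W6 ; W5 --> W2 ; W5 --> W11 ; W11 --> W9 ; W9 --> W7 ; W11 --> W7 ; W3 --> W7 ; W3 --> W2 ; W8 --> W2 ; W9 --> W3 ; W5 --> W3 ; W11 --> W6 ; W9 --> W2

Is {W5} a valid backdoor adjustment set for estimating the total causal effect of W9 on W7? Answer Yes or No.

Backdoor paths from W9 to W7 (paths whose first edge points into W9):
  P1: W9 <- W11 <- W5 -> W3 -> W7
  P2: W9 <- W11 <- W5 -> W2 <- W3 -> W7
  P3: W9 <- W11 -> W6 <- W3 -> W7
  P4: W9 <- W11 -> W7
  P5: W9 <- W11 -> W2 <- W5 -> W3 -> W7
  P6: W9 <- W11 -> W2 <- W3 -> W7
Condition 1 (no descendant of W9 in the set): holds — descendants of W9 are {W2, W3, W6, W7}; none are in {W5}.
Condition 2 (every backdoor path blocked by {W5}):
  P1: blocked at fork node W5 ∈ conditioning set.
  P2: blocked at fork node W5 ∈ conditioning set.
  P3: blocked at collider W6 (neither it nor any descendant is in the conditioning set).
  P4: open — no interior node is in the conditioning set.
  P5: blocked at collider W2 (neither it nor any descendant is in the conditioning set).
  P6: blocked at collider W2 (neither it nor any descendant is in the conditioning set).
{W5} does not satisfy the backdoor criterion.

No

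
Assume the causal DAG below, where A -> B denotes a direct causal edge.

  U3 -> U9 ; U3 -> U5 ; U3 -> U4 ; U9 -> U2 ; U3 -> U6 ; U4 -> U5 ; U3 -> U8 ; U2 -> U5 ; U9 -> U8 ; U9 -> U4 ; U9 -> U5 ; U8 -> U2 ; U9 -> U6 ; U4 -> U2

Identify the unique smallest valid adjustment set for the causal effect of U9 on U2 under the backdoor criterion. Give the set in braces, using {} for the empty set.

Variables eligible for adjustment (non-descendants of U9, excluding U9 and U2): {U3}.
Backdoor paths from U9 to U2:
  P1: U9 <- U3 -> U4 -> U2
  P2: U9 <- U3 -> U4 -> U5 <- U2
  P3: U9 <- U3 -> U8 -> U2
  P4: U9 <- U3 -> U5 <- U4 -> U2
  P5: U9 <- U3 -> U5 <- U2
The empty set is not sufficient: P1 (U9 <- U3 -> U4 -> U2) has no collider blocking it and no conditioned non-collider, so it is open.
Try {U3}:
  P1: blocked at fork node U3 ∈ conditioning set.
  P2: blocked at fork node U3 ∈ conditioning set.
  P3: blocked at fork node U3 ∈ conditioning set.
  P4: blocked at fork node U3 ∈ conditioning set.
  P5: blocked at fork node U3 ∈ conditioning set.
{U3} contains no descendant of U9 and blocks every backdoor path.
{U3} is the unique smallest valid adjustment set.

{U3}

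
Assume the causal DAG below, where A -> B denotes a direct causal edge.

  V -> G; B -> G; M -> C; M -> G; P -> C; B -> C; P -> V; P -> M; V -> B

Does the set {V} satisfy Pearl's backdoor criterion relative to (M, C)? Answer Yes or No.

No

Backdoor paths from M to C (paths whose first edge points into M):
  P1: M <- P -> V -> B -> C
  P2: M <- P -> V -> G <- B -> C
  P3: M <- P -> C
Condition 1 (no descendant of M in the set): holds — descendants of M are {C, G}; none are in {V}.
Condition 2 (every backdoor path blocked by {V}):
  P1: blocked at chain node V ∈ conditioning set.
  P2: blocked at chain node V ∈ conditioning set.
  P3: open — no interior node is in the conditioning set.
{V} does not satisfy the backdoor criterion.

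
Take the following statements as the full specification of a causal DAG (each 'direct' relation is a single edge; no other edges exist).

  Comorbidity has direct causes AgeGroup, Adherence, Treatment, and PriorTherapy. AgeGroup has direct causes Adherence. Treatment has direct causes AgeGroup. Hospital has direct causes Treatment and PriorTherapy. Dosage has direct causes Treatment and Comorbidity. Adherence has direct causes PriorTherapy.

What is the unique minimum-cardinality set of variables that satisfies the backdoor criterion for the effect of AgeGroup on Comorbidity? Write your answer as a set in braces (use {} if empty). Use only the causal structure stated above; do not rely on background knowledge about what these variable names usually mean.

{Adherence}

Variables eligible for adjustment (non-descendants of AgeGroup, excluding AgeGroup and Comorbidity): {Adherence, PriorTherapy}.
Backdoor paths from AgeGroup to Comorbidity:
  P1: AgeGroup <- Adherence <- PriorTherapy -> Comorbidity
  P2: AgeGroup <- Adherence <- PriorTherapy -> Hospital <- Treatment -> Comorbidity
  P3: AgeGroup <- Adherence <- PriorTherapy -> Hospital <- Treatment -> Dosage <- Comorbidity
  P4: AgeGroup <- Adherence -> Comorbidity
The empty set is not sufficient: P1 (AgeGroup <- Adherence <- PriorTherapy -> Comorbidity) has no collider blocking it and no conditioned non-collider, so it is open.
Try {Adherence}:
  P1: blocked at chain node Adherence ∈ conditioning set.
  P2: blocked at chain node Adherence ∈ conditioning set.
  P3: blocked at chain node Adherence ∈ conditioning set.
  P4: blocked at fork node Adherence ∈ conditioning set.
{Adherence} contains no descendant of AgeGroup and blocks every backdoor path.
No other singleton works — e.g. {PriorTherapy} leaves P4 open — so {Adherence} is the unique smallest valid adjustment set.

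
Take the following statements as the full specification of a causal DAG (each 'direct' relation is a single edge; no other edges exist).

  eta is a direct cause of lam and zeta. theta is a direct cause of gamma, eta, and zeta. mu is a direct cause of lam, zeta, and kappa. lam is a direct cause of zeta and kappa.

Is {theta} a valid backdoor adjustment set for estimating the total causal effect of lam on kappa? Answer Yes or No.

No

Backdoor paths from lam to kappa (paths whose first edge points into lam):
  P1: lam <- eta <- theta -> zeta <- mu -> kappa
  P2: lam <- eta -> zeta <- mu -> kappa
  P3: lam <- mu -> kappa
Condition 1 (no descendant of lam in the set): holds — descendants of lam are {kappa, zeta}; none are in {theta}.
Condition 2 (every backdoor path blocked by {theta}):
  P1: blocked at fork node theta ∈ conditioning set.
  P2: blocked at collider zeta (neither it nor any descendant is in the conditioning set).
  P3: open — no interior node is in the conditioning set.
{theta} does not satisfy the backdoor criterion.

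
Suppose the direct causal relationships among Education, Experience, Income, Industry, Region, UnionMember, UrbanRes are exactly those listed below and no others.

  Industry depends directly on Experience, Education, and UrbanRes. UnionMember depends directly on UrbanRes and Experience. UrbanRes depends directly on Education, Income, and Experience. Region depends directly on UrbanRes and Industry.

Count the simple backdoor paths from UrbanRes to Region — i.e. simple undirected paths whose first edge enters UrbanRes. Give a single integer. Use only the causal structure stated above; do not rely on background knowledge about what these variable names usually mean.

A backdoor path from UrbanRes to Region is any simple undirected path whose first edge points into UrbanRes (i.e. leaves UrbanRes via a parent).
Parents of UrbanRes: {Education, Experience, Income}.
Enumerating:
  P1: UrbanRes <- Education -> Industry -> Region
  P2: UrbanRes <- Experience -> Industry -> Region
That exhausts the simple backdoor paths. Count: 2.

2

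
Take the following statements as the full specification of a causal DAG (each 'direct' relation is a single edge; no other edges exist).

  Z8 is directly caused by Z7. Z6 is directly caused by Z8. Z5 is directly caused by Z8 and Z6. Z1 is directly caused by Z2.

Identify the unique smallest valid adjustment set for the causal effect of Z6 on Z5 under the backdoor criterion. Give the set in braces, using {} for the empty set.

Variables eligible for adjustment (non-descendants of Z6, excluding Z6 and Z5): {Z1, Z2, Z7, Z8}.
Backdoor paths from Z6 to Z5:
  P1: Z6 <- Z8 -> Z5
The empty set is not sufficient: P1 (Z6 <- Z8 -> Z5) has no collider blocking it and no conditioned non-collider, so it is open.
Try {Z8}:
  P1: blocked at fork node Z8 ∈ conditioning set.
{Z8} contains no descendant of Z6 and blocks every backdoor path.
No other singleton works — e.g. {Z7} leaves P1 open — so {Z8} is the unique smallest valid adjustment set.

{Z8}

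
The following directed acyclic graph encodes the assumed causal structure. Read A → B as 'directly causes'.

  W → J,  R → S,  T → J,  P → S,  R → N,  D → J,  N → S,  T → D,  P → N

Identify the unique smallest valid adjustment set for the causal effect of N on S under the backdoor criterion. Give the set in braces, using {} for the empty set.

{P, R}

Variables eligible for adjustment (non-descendants of N, excluding N and S): {D, J, P, R, T, W}.
Backdoor paths from N to S:
  P1: N <- R -> S
  P2: N <- P -> S
The empty set is not sufficient: P1 (N <- R -> S) has no collider blocking it and no conditioned non-collider, so it is open.
Try {P, R}:
  P1: blocked at fork node R ∈ conditioning set.
  P2: blocked at fork node P ∈ conditioning set.
{P, R} contains no descendant of N and blocks every backdoor path.
Every element of {P, R} is needed (dropping P leaves P2 open; dropping R leaves P1 open), so no proper subset is valid.
Among all size-2 subsets of the eligible variables, only {P, R} blocks every backdoor path, so it is the unique smallest valid adjustment set.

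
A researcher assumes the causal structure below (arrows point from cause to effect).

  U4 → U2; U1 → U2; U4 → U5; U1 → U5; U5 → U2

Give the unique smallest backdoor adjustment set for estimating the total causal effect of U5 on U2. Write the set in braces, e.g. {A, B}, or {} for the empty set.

{U1, U4}

Variables eligible for adjustment (non-descendants of U5, excluding U5 and U2): {U1, U4}.
Backdoor paths from U5 to U2:
  P1: U5 <- U4 -> U2
  P2: U5 <- U1 -> U2
The empty set is not sufficient: P1 (U5 <- U4 -> U2) has no collider blocking it and no conditioned non-collider, so it is open.
Try {U1, U4}:
  P1: blocked at fork node U4 ∈ conditioning set.
  P2: blocked at fork node U1 ∈ conditioning set.
{U1, U4} contains no descendant of U5 and blocks every backdoor path.
Every element of {U1, U4} is needed (dropping U1 leaves P2 open; dropping U4 leaves P1 open), so no proper subset is valid.
Among all size-2 subsets of the eligible variables, only {U1, U4} blocks every backdoor path, so it is the unique smallest valid adjustment set.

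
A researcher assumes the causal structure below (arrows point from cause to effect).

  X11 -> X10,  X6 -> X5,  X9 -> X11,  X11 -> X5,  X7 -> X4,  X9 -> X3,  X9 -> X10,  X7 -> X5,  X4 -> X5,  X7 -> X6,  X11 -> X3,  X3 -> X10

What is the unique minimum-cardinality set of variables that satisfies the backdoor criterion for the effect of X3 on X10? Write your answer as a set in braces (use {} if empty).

Variables eligible for adjustment (non-descendants of X3, excluding X3 and X10): {X11, X4, X5, X6, X7, X9}.
Backdoor paths from X3 to X10:
  P1: X3 <- X9 -> X11 -> X10
  P2: X3 <- X9 -> X10
  P3: X3 <- X11 <- X9 -> X10
  P4: X3 <- X11 -> X10
The empty set is not sufficient: P1 (X3 <- X9 -> X11 -> X10) has no collider blocking it and no conditioned non-collider, so it is open.
Try {X11, X9}:
  P1: blocked at fork node X9 ∈ conditioning set.
  P2: blocked at fork node X9 ∈ conditioning set.
  P3: blocked at chain node X11 ∈ conditioning set.
  P4: blocked at fork node X11 ∈ conditioning set.
{X11, X9} contains no descendant of X3 and blocks every backdoor path.
Every element of {X11, X9} is needed (dropping X11 leaves P4 open; dropping X9 leaves P2 open), so no proper subset is valid.
Among all size-2 subsets of the eligible variables, only {X11, X9} blocks every backdoor path, so it is the unique smallest valid adjustment set.

{X11, X9}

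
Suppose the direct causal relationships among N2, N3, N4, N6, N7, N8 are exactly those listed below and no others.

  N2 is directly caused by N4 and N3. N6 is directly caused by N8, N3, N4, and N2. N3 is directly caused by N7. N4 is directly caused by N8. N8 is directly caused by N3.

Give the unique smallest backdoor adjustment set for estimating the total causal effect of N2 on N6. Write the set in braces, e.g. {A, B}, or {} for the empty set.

{N3, N4}

Variables eligible for adjustment (non-descendants of N2, excluding N2 and N6): {N3, N4, N7, N8}.
Backdoor paths from N2 to N6:
  P1: N2 <- N3 -> N8 -> N4 -> N6
  P2: N2 <- N3 -> N8 -> N6
  P3: N2 <- N3 -> N6
  P4: N2 <- N4 <- N8 <- N3 -> N6
  P5: N2 <- N4 <- N8 -> N6
  P6: N2 <- N4 -> N6
The empty set is not sufficient: P1 (N2 <- N3 -> N8 -> N4 -> N6) has no collider blocking it and no conditioned non-collider, so it is open.
Try {N3, N4}:
  P1: blocked at fork node N3 ∈ conditioning set.
  P2: blocked at fork node N3 ∈ conditioning set.
  P3: blocked at fork node N3 ∈ conditioning set.
  P4: blocked at chain node N4 ∈ conditioning set.
  P5: blocked at chain node N4 ∈ conditioning set.
  P6: blocked at fork node N4 ∈ conditioning set.
{N3, N4} contains no descendant of N2 and blocks every backdoor path.
Every element of {N3, N4} is needed (dropping N3 leaves P2 open; dropping N4 leaves P5 open), so no proper subset is valid.
Among all size-2 subsets of the eligible variables, only {N3, N4} blocks every backdoor path, so it is the unique smallest valid adjustment set.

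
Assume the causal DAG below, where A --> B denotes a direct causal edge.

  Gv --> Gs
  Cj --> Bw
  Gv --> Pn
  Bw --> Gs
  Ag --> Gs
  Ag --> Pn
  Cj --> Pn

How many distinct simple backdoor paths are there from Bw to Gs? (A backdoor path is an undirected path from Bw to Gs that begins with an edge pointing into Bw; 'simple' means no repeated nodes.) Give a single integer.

2

A backdoor path from Bw to Gs is any simple undirected path whose first edge points into Bw (i.e. leaves Bw via a parent).
Parents of Bw: {Cj}.
Enumerating:
  P1: Bw <- Cj -> Pn <- Gv -> Gs
  P2: Bw <- Cj -> Pn <- Ag -> Gs
That exhausts the simple backdoor paths. Count: 2.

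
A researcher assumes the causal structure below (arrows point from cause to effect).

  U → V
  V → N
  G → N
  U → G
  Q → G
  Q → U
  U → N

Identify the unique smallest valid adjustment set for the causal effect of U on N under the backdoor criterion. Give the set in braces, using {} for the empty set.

Variables eligible for adjustment (non-descendants of U, excluding U and N): {Q}.
Backdoor paths from U to N:
  P1: U <- Q -> G -> N
The empty set is not sufficient: P1 (U <- Q -> G -> N) has no collider blocking it and no conditioned non-collider, so it is open.
Try {Q}:
  P1: blocked at fork node Q ∈ conditioning set.
{Q} contains no descendant of U and blocks every backdoor path.
{Q} is the unique smallest valid adjustment set.

{Q}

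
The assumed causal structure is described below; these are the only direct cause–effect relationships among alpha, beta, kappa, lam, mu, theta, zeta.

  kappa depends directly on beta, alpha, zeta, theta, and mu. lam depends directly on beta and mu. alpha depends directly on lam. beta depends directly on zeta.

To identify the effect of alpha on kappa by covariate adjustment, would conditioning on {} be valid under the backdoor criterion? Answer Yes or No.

Backdoor paths from alpha to kappa (paths whose first edge points into alpha):
  P1: alpha <- lam <- beta <- zeta -> kappa
  P2: alpha <- lam <- beta -> kappa
  P3: alpha <- lam <- mu -> kappa
Condition 1 (no descendant of alpha in the set): holds — descendants of alpha are {kappa}; none are in {}.
Condition 2 (every backdoor path blocked by {}):
  P1: open — no interior node is in the conditioning set.
  P2: open — no interior node is in the conditioning set.
  P3: open — no interior node is in the conditioning set.
{} does not satisfy the backdoor criterion.

No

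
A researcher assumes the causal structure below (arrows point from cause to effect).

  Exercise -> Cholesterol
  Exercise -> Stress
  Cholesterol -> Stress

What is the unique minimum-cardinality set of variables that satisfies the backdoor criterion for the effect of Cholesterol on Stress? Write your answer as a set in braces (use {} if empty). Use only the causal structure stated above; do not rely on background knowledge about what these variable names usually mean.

Variables eligible for adjustment (non-descendants of Cholesterol, excluding Cholesterol and Stress): {Exercise}.
Backdoor paths from Cholesterol to Stress:
  P1: Cholesterol <- Exercise -> Stress
The empty set is not sufficient: P1 (Cholesterol <- Exercise -> Stress) has no collider blocking it and no conditioned non-collider, so it is open.
Try {Exercise}:
  P1: blocked at fork node Exercise ∈ conditioning set.
{Exercise} contains no descendant of Cholesterol and blocks every backdoor path.
{Exercise} is the unique smallest valid adjustment set.

{Exercise}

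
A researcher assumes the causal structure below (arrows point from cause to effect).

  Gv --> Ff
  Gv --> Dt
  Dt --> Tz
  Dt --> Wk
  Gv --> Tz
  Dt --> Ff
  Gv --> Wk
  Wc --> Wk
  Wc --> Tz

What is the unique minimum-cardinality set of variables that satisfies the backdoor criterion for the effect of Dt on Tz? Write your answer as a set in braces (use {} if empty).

{Gv}

Variables eligible for adjustment (non-descendants of Dt, excluding Dt and Tz): {Gv, Wc}.
Backdoor paths from Dt to Tz:
  P1: Dt <- Gv -> Wk <- Wc -> Tz
  P2: Dt <- Gv -> Tz
The empty set is not sufficient: P2 (Dt <- Gv -> Tz) has no collider blocking it and no conditioned non-collider, so it is open.
Try {Gv}:
  P1: blocked at fork node Gv ∈ conditioning set.
  P2: blocked at fork node Gv ∈ conditioning set.
{Gv} contains no descendant of Dt and blocks every backdoor path.
No other singleton works — e.g. {Wc} leaves P2 open — so {Gv} is the unique smallest valid adjustment set.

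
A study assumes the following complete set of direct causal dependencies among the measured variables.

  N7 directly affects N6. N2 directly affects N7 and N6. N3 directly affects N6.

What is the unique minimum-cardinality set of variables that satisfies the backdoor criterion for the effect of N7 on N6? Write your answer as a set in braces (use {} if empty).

Variables eligible for adjustment (non-descendants of N7, excluding N7 and N6): {N2, N3}.
Backdoor paths from N7 to N6:
  P1: N7 <- N2 -> N6
The empty set is not sufficient: P1 (N7 <- N2 -> N6) has no collider blocking it and no conditioned non-collider, so it is open.
Try {N2}:
  P1: blocked at fork node N2 ∈ conditioning set.
{N2} contains no descendant of N7 and blocks every backdoor path.
No other singleton works — e.g. {N3} leaves P1 open — so {N2} is the unique smallest valid adjustment set.

{N2}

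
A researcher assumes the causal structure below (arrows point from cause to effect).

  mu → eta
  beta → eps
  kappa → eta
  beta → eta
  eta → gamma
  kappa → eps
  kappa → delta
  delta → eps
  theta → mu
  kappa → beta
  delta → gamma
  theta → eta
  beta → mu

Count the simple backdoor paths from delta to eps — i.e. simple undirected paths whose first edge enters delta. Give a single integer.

5

A backdoor path from delta to eps is any simple undirected path whose first edge points into delta (i.e. leaves delta via a parent).
Parents of delta: {kappa}.
Enumerating:
  P1: delta <- kappa -> beta -> eps
  P2: delta <- kappa -> eta <- beta -> eps
  P3: delta <- kappa -> eta <- theta -> mu <- beta -> eps
  P4: delta <- kappa -> eta <- mu <- beta -> eps
  P5: delta <- kappa -> eps
That exhausts the simple backdoor paths. Count: 5.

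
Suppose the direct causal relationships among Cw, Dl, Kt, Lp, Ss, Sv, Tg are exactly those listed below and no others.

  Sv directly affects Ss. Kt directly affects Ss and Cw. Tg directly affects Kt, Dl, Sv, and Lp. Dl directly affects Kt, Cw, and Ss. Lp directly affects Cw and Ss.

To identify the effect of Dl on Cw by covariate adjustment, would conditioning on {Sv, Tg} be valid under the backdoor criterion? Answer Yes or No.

Yes

Backdoor paths from Dl to Cw (paths whose first edge points into Dl):
  P1: Dl <- Tg -> Lp -> Ss <- Kt -> Cw
  P2: Dl <- Tg -> Lp -> Cw
  P3: Dl <- Tg -> Sv -> Ss <- Lp -> Cw
  P4: Dl <- Tg -> Sv -> Ss <- Kt -> Cw
  P5: Dl <- Tg -> Kt -> Ss <- Lp -> Cw
  P6: Dl <- Tg -> Kt -> Cw
Condition 1 (no descendant of Dl in the set): holds — descendants of Dl are {Cw, Kt, Ss}; none are in {Sv, Tg}.
Condition 2 (every backdoor path blocked by {Sv, Tg}):
  P1: blocked at fork node Tg ∈ conditioning set.
  P2: blocked at fork node Tg ∈ conditioning set.
  P3: blocked at fork node Tg ∈ conditioning set.
  P4: blocked at fork node Tg ∈ conditioning set.
  P5: blocked at fork node Tg ∈ conditioning set.
  P6: blocked at fork node Tg ∈ conditioning set.
{Sv, Tg} satisfies the backdoor criterion.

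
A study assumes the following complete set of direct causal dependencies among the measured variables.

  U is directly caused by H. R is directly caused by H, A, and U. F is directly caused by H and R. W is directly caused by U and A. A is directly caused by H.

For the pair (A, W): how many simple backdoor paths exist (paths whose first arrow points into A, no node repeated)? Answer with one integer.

3

A backdoor path from A to W is any simple undirected path whose first edge points into A (i.e. leaves A via a parent).
Parents of A: {H}.
Enumerating:
  P1: A <- H -> U -> W
  P2: A <- H -> R <- U -> W
  P3: A <- H -> F <- R <- U -> W
That exhausts the simple backdoor paths. Count: 3.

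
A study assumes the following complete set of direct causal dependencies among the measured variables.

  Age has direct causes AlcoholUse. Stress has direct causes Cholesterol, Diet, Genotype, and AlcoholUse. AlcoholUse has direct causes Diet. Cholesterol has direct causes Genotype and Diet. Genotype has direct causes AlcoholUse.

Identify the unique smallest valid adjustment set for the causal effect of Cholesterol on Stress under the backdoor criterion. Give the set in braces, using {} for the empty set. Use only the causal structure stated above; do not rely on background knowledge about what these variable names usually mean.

Variables eligible for adjustment (non-descendants of Cholesterol, excluding Cholesterol and Stress): {Age, AlcoholUse, Diet, Genotype}.
Backdoor paths from Cholesterol to Stress:
  P1: Cholesterol <- Diet -> AlcoholUse -> Genotype -> Stress
  P2: Cholesterol <- Diet -> AlcoholUse -> Stress
  P3: Cholesterol <- Diet -> Stress
  P4: Cholesterol <- Genotype <- AlcoholUse <- Diet -> Stress
  P5: Cholesterol <- Genotype <- AlcoholUse -> Stress
  P6: Cholesterol <- Genotype -> Stress
The empty set is not sufficient: P1 (Cholesterol <- Diet -> AlcoholUse -> Genotype -> Stress) has no collider blocking it and no conditioned non-collider, so it is open.
Try {Diet, Genotype}:
  P1: blocked at fork node Diet ∈ conditioning set.
  P2: blocked at fork node Diet ∈ conditioning set.
  P3: blocked at fork node Diet ∈ conditioning set.
  P4: blocked at chain node Genotype ∈ conditioning set.
  P5: blocked at chain node Genotype ∈ conditioning set.
  P6: blocked at fork node Genotype ∈ conditioning set.
{Diet, Genotype} contains no descendant of Cholesterol and blocks every backdoor path.
Every element of {Diet, Genotype} is needed (dropping Diet leaves P2 open; dropping Genotype leaves P5 open), so no proper subset is valid.
Among all size-2 subsets of the eligible variables, only {Diet, Genotype} blocks every backdoor path, so it is the unique smallest valid adjustment set.

{Diet, Genotype}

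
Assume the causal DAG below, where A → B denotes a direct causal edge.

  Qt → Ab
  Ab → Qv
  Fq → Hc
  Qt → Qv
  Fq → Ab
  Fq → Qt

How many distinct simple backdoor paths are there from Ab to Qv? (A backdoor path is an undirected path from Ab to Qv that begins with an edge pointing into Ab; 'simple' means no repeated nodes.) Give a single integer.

A backdoor path from Ab to Qv is any simple undirected path whose first edge points into Ab (i.e. leaves Ab via a parent).
Parents of Ab: {Fq, Qt}.
Enumerating:
  P1: Ab <- Fq -> Qt -> Qv
  P2: Ab <- Qt -> Qv
That exhausts the simple backdoor paths. Count: 2.

2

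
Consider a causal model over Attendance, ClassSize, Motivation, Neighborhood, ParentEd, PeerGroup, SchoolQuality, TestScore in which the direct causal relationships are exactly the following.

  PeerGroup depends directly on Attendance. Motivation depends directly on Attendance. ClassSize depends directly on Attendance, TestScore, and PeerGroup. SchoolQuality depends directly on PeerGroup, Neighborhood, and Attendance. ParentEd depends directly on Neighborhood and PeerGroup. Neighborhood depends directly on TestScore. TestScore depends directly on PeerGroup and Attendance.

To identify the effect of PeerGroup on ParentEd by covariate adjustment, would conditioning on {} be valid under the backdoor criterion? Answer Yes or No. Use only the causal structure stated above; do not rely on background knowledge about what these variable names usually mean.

No

Backdoor paths from PeerGroup to ParentEd (paths whose first edge points into PeerGroup):
  P1: PeerGroup <- Attendance -> TestScore -> Neighborhood -> ParentEd
  P2: PeerGroup <- Attendance -> SchoolQuality <- Neighborhood -> ParentEd
  P3: PeerGroup <- Attendance -> ClassSize <- TestScore -> Neighborhood -> ParentEd
Condition 1 (no descendant of PeerGroup in the set): holds — descendants of PeerGroup are {ClassSize, Neighborhood, ParentEd, SchoolQuality, TestScore}; none are in {}.
Condition 2 (every backdoor path blocked by {}):
  P1: open — no interior node is in the conditioning set.
  P2: blocked at collider SchoolQuality (neither it nor any descendant is in the conditioning set).
  P3: blocked at collider ClassSize (neither it nor any descendant is in the conditioning set).
{} does not satisfy the backdoor criterion.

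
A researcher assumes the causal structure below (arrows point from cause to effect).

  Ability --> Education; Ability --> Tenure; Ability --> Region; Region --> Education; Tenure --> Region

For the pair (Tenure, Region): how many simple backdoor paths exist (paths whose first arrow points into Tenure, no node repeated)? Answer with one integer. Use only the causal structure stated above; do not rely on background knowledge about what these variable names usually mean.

A backdoor path from Tenure to Region is any simple undirected path whose first edge points into Tenure (i.e. leaves Tenure via a parent).
Parents of Tenure: {Ability}.
Enumerating:
  P1: Tenure <- Ability -> Region
  P2: Tenure <- Ability -> Education <- Region
That exhausts the simple backdoor paths. Count: 2.

2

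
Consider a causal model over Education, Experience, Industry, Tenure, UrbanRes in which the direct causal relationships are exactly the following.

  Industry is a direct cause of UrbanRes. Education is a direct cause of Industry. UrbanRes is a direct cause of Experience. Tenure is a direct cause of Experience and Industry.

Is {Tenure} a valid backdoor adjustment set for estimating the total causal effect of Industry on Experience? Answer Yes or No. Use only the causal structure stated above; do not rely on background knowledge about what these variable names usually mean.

Backdoor paths from Industry to Experience (paths whose first edge points into Industry):
  P1: Industry <- Tenure -> Experience
Condition 1 (no descendant of Industry in the set): holds — descendants of Industry are {Experience, UrbanRes}; none are in {Tenure}.
Condition 2 (every backdoor path blocked by {Tenure}):
  P1: blocked at fork node Tenure ∈ conditioning set.
{Tenure} satisfies the backdoor criterion.

Yes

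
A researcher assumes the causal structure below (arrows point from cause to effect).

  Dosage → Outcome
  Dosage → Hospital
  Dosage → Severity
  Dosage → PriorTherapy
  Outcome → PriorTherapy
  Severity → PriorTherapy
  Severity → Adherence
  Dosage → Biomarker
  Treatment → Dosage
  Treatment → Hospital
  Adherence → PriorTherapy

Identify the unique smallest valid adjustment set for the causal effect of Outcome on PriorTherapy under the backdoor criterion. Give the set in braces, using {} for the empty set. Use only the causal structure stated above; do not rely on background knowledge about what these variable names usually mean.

{Dosage}

Variables eligible for adjustment (non-descendants of Outcome, excluding Outcome and PriorTherapy): {Adherence, Biomarker, Dosage, Hospital, Severity, Treatment}.
Backdoor paths from Outcome to PriorTherapy:
  P1: Outcome <- Dosage -> Severity -> Adherence -> PriorTherapy
  P2: Outcome <- Dosage -> Severity -> PriorTherapy
  P3: Outcome <- Dosage -> PriorTherapy
The empty set is not sufficient: P1 (Outcome <- Dosage -> Severity -> Adherence -> PriorTherapy) has no collider blocking it and no conditioned non-collider, so it is open.
Try {Dosage}:
  P1: blocked at fork node Dosage ∈ conditioning set.
  P2: blocked at fork node Dosage ∈ conditioning set.
  P3: blocked at fork node Dosage ∈ conditioning set.
{Dosage} contains no descendant of Outcome and blocks every backdoor path.
No other singleton works — e.g. {Treatment} leaves P1 open — so {Dosage} is the unique smallest valid adjustment set.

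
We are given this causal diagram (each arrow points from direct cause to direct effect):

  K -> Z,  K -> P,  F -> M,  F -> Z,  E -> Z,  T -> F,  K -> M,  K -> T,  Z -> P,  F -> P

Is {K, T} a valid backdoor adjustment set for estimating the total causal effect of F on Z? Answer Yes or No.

Yes

Backdoor paths from F to Z (paths whose first edge points into F):
  P1: F <- T <- K -> Z
  P2: F <- T <- K -> P <- Z
Condition 1 (no descendant of F in the set): holds — descendants of F are {M, P, Z}; none are in {K, T}.
Condition 2 (every backdoor path blocked by {K, T}):
  P1: blocked at chain node T ∈ conditioning set.
  P2: blocked at chain node T ∈ conditioning set.
{K, T} satisfies the backdoor criterion.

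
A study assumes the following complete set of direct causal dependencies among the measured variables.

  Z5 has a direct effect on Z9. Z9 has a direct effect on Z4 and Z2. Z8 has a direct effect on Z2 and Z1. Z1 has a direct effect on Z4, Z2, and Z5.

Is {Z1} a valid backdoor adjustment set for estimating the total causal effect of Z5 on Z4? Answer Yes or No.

Yes

Backdoor paths from Z5 to Z4 (paths whose first edge points into Z5):
  P1: Z5 <- Z1 <- Z8 -> Z2 <- Z9 -> Z4
  P2: Z5 <- Z1 -> Z2 <- Z9 -> Z4
  P3: Z5 <- Z1 -> Z4
Condition 1 (no descendant of Z5 in the set): holds — descendants of Z5 are {Z2, Z4, Z9}; none are in {Z1}.
Condition 2 (every backdoor path blocked by {Z1}):
  P1: blocked at chain node Z1 ∈ conditioning set.
  P2: blocked at fork node Z1 ∈ conditioning set.
  P3: blocked at fork node Z1 ∈ conditioning set.
{Z1} satisfies the backdoor criterion.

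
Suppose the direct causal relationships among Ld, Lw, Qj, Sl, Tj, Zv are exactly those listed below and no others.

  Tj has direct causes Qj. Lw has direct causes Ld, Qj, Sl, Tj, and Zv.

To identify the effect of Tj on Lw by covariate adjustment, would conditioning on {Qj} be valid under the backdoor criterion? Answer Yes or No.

Backdoor paths from Tj to Lw (paths whose first edge points into Tj):
  P1: Tj <- Qj -> Lw
Condition 1 (no descendant of Tj in the set): holds — descendants of Tj are {Lw}; none are in {Qj}.
Condition 2 (every backdoor path blocked by {Qj}):
  P1: blocked at fork node Qj ∈ conditioning set.
{Qj} satisfies the backdoor criterion.

Yes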